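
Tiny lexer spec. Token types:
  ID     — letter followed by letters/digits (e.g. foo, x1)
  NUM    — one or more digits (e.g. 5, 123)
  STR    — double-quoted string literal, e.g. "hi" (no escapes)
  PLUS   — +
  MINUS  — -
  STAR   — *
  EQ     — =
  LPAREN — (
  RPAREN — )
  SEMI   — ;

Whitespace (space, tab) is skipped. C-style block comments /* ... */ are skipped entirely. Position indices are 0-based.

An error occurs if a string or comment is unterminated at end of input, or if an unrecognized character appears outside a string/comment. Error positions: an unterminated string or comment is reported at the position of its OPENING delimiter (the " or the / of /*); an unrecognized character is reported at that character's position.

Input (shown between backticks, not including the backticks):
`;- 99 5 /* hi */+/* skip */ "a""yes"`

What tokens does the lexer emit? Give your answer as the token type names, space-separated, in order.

Answer: SEMI MINUS NUM NUM PLUS STR STR

Derivation:
pos=0: emit SEMI ';'
pos=1: emit MINUS '-'
pos=3: emit NUM '99' (now at pos=5)
pos=6: emit NUM '5' (now at pos=7)
pos=8: enter COMMENT mode (saw '/*')
exit COMMENT mode (now at pos=16)
pos=16: emit PLUS '+'
pos=17: enter COMMENT mode (saw '/*')
exit COMMENT mode (now at pos=27)
pos=28: enter STRING mode
pos=28: emit STR "a" (now at pos=31)
pos=31: enter STRING mode
pos=31: emit STR "yes" (now at pos=36)
DONE. 7 tokens: [SEMI, MINUS, NUM, NUM, PLUS, STR, STR]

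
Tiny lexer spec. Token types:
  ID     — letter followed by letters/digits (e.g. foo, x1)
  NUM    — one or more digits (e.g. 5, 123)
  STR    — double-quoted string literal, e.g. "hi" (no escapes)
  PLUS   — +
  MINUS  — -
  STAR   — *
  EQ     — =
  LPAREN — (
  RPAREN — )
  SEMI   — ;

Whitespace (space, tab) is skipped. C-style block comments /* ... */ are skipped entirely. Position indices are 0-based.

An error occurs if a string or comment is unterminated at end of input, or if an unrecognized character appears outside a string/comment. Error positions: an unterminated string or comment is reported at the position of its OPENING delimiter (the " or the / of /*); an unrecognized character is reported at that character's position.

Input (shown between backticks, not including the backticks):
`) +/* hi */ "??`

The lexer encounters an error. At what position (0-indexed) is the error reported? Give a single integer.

pos=0: emit RPAREN ')'
pos=2: emit PLUS '+'
pos=3: enter COMMENT mode (saw '/*')
exit COMMENT mode (now at pos=11)
pos=12: enter STRING mode
pos=12: ERROR — unterminated string

Answer: 12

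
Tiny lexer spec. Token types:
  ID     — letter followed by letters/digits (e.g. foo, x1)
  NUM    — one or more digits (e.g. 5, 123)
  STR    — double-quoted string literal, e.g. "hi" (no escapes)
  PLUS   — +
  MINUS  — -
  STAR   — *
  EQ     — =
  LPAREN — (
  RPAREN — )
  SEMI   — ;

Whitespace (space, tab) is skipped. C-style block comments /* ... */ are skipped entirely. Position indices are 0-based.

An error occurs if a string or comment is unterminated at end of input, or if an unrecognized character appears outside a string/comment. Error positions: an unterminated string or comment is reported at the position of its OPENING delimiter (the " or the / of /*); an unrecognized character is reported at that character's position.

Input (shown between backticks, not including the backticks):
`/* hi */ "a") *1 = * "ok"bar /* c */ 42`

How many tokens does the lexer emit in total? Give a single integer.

pos=0: enter COMMENT mode (saw '/*')
exit COMMENT mode (now at pos=8)
pos=9: enter STRING mode
pos=9: emit STR "a" (now at pos=12)
pos=12: emit RPAREN ')'
pos=14: emit STAR '*'
pos=15: emit NUM '1' (now at pos=16)
pos=17: emit EQ '='
pos=19: emit STAR '*'
pos=21: enter STRING mode
pos=21: emit STR "ok" (now at pos=25)
pos=25: emit ID 'bar' (now at pos=28)
pos=29: enter COMMENT mode (saw '/*')
exit COMMENT mode (now at pos=36)
pos=37: emit NUM '42' (now at pos=39)
DONE. 9 tokens: [STR, RPAREN, STAR, NUM, EQ, STAR, STR, ID, NUM]

Answer: 9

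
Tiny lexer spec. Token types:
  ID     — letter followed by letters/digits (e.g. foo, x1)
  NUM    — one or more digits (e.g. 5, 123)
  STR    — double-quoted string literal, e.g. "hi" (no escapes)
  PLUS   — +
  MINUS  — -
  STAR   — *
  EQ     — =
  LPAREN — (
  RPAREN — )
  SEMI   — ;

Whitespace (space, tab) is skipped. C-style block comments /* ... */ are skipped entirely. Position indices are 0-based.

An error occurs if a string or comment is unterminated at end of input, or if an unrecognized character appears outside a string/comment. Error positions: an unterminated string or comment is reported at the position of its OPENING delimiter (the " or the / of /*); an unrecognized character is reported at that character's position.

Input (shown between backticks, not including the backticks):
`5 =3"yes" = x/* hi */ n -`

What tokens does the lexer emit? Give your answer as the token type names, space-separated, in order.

pos=0: emit NUM '5' (now at pos=1)
pos=2: emit EQ '='
pos=3: emit NUM '3' (now at pos=4)
pos=4: enter STRING mode
pos=4: emit STR "yes" (now at pos=9)
pos=10: emit EQ '='
pos=12: emit ID 'x' (now at pos=13)
pos=13: enter COMMENT mode (saw '/*')
exit COMMENT mode (now at pos=21)
pos=22: emit ID 'n' (now at pos=23)
pos=24: emit MINUS '-'
DONE. 8 tokens: [NUM, EQ, NUM, STR, EQ, ID, ID, MINUS]

Answer: NUM EQ NUM STR EQ ID ID MINUS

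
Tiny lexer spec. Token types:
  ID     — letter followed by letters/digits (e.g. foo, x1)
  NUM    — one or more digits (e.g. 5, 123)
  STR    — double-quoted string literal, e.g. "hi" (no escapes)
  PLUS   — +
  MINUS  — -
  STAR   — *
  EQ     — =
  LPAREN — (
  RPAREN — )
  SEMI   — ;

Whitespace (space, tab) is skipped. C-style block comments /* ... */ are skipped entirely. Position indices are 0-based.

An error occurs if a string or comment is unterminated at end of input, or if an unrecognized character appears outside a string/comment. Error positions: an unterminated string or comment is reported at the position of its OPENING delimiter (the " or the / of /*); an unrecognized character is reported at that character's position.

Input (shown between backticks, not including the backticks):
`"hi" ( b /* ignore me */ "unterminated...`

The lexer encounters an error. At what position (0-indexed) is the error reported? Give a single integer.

Answer: 25

Derivation:
pos=0: enter STRING mode
pos=0: emit STR "hi" (now at pos=4)
pos=5: emit LPAREN '('
pos=7: emit ID 'b' (now at pos=8)
pos=9: enter COMMENT mode (saw '/*')
exit COMMENT mode (now at pos=24)
pos=25: enter STRING mode
pos=25: ERROR — unterminated string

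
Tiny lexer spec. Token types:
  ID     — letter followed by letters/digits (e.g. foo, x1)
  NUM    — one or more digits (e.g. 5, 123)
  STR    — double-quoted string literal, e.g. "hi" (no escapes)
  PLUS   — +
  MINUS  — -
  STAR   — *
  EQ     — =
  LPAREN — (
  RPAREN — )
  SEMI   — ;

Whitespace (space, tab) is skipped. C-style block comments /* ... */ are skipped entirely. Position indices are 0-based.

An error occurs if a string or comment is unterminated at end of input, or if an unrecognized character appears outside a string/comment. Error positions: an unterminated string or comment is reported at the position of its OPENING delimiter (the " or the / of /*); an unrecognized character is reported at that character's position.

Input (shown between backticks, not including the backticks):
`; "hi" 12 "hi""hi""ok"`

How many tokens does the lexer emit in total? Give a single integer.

Answer: 6

Derivation:
pos=0: emit SEMI ';'
pos=2: enter STRING mode
pos=2: emit STR "hi" (now at pos=6)
pos=7: emit NUM '12' (now at pos=9)
pos=10: enter STRING mode
pos=10: emit STR "hi" (now at pos=14)
pos=14: enter STRING mode
pos=14: emit STR "hi" (now at pos=18)
pos=18: enter STRING mode
pos=18: emit STR "ok" (now at pos=22)
DONE. 6 tokens: [SEMI, STR, NUM, STR, STR, STR]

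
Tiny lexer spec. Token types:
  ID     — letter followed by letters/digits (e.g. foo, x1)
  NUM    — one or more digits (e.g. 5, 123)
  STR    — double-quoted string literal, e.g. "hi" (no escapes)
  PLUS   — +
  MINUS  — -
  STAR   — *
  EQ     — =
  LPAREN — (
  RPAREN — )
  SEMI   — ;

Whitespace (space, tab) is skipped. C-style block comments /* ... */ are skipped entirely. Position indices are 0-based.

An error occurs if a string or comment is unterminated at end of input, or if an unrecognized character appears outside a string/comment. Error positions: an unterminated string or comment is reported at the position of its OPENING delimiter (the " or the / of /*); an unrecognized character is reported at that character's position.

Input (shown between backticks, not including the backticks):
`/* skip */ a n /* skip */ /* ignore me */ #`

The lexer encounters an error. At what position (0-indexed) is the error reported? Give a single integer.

pos=0: enter COMMENT mode (saw '/*')
exit COMMENT mode (now at pos=10)
pos=11: emit ID 'a' (now at pos=12)
pos=13: emit ID 'n' (now at pos=14)
pos=15: enter COMMENT mode (saw '/*')
exit COMMENT mode (now at pos=25)
pos=26: enter COMMENT mode (saw '/*')
exit COMMENT mode (now at pos=41)
pos=42: ERROR — unrecognized char '#'

Answer: 42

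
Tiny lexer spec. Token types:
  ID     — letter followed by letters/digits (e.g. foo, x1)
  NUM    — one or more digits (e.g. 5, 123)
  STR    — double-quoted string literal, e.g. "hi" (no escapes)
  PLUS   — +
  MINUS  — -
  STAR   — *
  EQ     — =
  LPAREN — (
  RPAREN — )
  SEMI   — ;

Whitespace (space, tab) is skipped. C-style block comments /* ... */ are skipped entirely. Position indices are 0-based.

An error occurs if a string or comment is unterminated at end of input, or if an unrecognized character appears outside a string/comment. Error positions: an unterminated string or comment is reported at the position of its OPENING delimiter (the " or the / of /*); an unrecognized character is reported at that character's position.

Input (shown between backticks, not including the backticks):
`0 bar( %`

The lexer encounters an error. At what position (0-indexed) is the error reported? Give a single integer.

pos=0: emit NUM '0' (now at pos=1)
pos=2: emit ID 'bar' (now at pos=5)
pos=5: emit LPAREN '('
pos=7: ERROR — unrecognized char '%'

Answer: 7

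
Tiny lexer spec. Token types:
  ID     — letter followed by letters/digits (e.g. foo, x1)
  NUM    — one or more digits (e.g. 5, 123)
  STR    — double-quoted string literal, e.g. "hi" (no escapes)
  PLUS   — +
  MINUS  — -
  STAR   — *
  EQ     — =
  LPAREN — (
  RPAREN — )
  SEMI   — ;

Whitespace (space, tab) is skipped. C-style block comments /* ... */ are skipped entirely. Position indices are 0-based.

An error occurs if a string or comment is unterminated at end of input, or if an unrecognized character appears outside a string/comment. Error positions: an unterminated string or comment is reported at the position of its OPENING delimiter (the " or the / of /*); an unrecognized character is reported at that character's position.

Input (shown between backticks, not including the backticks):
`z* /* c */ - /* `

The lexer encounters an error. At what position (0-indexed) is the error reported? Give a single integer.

Answer: 13

Derivation:
pos=0: emit ID 'z' (now at pos=1)
pos=1: emit STAR '*'
pos=3: enter COMMENT mode (saw '/*')
exit COMMENT mode (now at pos=10)
pos=11: emit MINUS '-'
pos=13: enter COMMENT mode (saw '/*')
pos=13: ERROR — unterminated comment (reached EOF)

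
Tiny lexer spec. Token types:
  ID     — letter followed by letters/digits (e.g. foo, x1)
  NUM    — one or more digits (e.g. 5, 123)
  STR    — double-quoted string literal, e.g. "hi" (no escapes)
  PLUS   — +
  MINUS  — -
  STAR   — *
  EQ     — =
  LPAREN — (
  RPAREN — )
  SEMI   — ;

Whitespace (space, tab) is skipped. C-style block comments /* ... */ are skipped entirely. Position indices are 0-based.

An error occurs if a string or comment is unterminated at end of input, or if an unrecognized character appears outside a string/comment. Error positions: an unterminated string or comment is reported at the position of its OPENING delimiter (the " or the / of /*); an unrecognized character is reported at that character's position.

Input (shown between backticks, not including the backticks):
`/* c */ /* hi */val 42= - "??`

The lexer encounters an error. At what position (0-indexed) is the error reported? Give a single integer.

Answer: 26

Derivation:
pos=0: enter COMMENT mode (saw '/*')
exit COMMENT mode (now at pos=7)
pos=8: enter COMMENT mode (saw '/*')
exit COMMENT mode (now at pos=16)
pos=16: emit ID 'val' (now at pos=19)
pos=20: emit NUM '42' (now at pos=22)
pos=22: emit EQ '='
pos=24: emit MINUS '-'
pos=26: enter STRING mode
pos=26: ERROR — unterminated string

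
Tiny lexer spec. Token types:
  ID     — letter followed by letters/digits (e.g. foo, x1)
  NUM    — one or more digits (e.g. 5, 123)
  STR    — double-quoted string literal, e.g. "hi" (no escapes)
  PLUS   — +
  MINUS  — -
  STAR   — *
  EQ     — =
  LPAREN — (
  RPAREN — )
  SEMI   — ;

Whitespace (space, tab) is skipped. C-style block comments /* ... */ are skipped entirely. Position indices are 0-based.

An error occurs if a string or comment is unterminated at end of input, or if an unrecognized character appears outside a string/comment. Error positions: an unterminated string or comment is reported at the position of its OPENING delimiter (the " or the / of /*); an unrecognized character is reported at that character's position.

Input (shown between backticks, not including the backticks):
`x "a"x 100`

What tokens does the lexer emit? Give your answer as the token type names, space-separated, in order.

Answer: ID STR ID NUM

Derivation:
pos=0: emit ID 'x' (now at pos=1)
pos=2: enter STRING mode
pos=2: emit STR "a" (now at pos=5)
pos=5: emit ID 'x' (now at pos=6)
pos=7: emit NUM '100' (now at pos=10)
DONE. 4 tokens: [ID, STR, ID, NUM]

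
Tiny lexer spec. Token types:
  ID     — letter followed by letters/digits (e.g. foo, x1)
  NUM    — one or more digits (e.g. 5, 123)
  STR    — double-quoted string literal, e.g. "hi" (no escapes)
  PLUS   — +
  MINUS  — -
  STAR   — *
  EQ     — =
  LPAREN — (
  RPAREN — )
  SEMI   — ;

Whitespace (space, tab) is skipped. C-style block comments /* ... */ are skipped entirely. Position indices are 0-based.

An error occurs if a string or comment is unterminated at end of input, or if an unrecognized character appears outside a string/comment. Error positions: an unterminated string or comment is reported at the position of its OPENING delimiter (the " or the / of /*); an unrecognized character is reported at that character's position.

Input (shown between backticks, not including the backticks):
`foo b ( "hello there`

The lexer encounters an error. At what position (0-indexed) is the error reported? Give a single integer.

pos=0: emit ID 'foo' (now at pos=3)
pos=4: emit ID 'b' (now at pos=5)
pos=6: emit LPAREN '('
pos=8: enter STRING mode
pos=8: ERROR — unterminated string

Answer: 8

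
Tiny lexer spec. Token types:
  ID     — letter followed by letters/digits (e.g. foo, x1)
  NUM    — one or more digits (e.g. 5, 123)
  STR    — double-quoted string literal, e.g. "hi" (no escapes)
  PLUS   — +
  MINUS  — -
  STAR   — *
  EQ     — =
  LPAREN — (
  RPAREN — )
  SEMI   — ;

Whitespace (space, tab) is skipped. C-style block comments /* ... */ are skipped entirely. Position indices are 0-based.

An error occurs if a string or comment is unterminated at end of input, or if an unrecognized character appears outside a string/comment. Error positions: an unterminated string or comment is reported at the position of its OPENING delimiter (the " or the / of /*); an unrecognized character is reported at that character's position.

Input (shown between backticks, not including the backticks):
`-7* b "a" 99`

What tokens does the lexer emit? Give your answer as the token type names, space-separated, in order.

Answer: MINUS NUM STAR ID STR NUM

Derivation:
pos=0: emit MINUS '-'
pos=1: emit NUM '7' (now at pos=2)
pos=2: emit STAR '*'
pos=4: emit ID 'b' (now at pos=5)
pos=6: enter STRING mode
pos=6: emit STR "a" (now at pos=9)
pos=10: emit NUM '99' (now at pos=12)
DONE. 6 tokens: [MINUS, NUM, STAR, ID, STR, NUM]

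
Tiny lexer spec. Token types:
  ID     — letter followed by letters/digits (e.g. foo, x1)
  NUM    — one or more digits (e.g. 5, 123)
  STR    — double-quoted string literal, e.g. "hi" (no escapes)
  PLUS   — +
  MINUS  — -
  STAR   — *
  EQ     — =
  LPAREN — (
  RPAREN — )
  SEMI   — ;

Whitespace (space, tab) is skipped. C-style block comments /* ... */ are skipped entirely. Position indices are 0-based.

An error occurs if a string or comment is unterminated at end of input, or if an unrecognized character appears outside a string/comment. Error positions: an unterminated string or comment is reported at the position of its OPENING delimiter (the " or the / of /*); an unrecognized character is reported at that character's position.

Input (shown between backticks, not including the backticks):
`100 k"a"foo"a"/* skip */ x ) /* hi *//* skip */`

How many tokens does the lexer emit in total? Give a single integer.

pos=0: emit NUM '100' (now at pos=3)
pos=4: emit ID 'k' (now at pos=5)
pos=5: enter STRING mode
pos=5: emit STR "a" (now at pos=8)
pos=8: emit ID 'foo' (now at pos=11)
pos=11: enter STRING mode
pos=11: emit STR "a" (now at pos=14)
pos=14: enter COMMENT mode (saw '/*')
exit COMMENT mode (now at pos=24)
pos=25: emit ID 'x' (now at pos=26)
pos=27: emit RPAREN ')'
pos=29: enter COMMENT mode (saw '/*')
exit COMMENT mode (now at pos=37)
pos=37: enter COMMENT mode (saw '/*')
exit COMMENT mode (now at pos=47)
DONE. 7 tokens: [NUM, ID, STR, ID, STR, ID, RPAREN]

Answer: 7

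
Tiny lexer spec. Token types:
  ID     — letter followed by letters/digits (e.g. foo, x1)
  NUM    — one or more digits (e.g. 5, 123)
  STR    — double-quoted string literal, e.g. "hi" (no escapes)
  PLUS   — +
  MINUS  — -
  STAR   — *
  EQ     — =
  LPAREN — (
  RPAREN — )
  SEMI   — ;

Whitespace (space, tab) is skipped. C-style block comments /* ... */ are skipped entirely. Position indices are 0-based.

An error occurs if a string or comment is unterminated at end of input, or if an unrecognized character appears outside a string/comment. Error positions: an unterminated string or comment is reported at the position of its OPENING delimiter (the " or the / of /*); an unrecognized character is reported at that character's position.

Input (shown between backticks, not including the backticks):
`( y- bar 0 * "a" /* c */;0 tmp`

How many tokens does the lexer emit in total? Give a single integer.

pos=0: emit LPAREN '('
pos=2: emit ID 'y' (now at pos=3)
pos=3: emit MINUS '-'
pos=5: emit ID 'bar' (now at pos=8)
pos=9: emit NUM '0' (now at pos=10)
pos=11: emit STAR '*'
pos=13: enter STRING mode
pos=13: emit STR "a" (now at pos=16)
pos=17: enter COMMENT mode (saw '/*')
exit COMMENT mode (now at pos=24)
pos=24: emit SEMI ';'
pos=25: emit NUM '0' (now at pos=26)
pos=27: emit ID 'tmp' (now at pos=30)
DONE. 10 tokens: [LPAREN, ID, MINUS, ID, NUM, STAR, STR, SEMI, NUM, ID]

Answer: 10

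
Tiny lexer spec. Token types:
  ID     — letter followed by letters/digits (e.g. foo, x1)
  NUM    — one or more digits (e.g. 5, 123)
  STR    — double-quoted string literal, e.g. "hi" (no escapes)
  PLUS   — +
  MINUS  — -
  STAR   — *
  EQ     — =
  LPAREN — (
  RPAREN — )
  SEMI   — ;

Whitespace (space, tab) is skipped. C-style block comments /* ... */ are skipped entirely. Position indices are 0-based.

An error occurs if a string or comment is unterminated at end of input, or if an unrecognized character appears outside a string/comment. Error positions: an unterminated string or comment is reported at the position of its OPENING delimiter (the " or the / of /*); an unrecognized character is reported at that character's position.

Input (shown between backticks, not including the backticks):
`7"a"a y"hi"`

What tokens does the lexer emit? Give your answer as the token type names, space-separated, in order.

Answer: NUM STR ID ID STR

Derivation:
pos=0: emit NUM '7' (now at pos=1)
pos=1: enter STRING mode
pos=1: emit STR "a" (now at pos=4)
pos=4: emit ID 'a' (now at pos=5)
pos=6: emit ID 'y' (now at pos=7)
pos=7: enter STRING mode
pos=7: emit STR "hi" (now at pos=11)
DONE. 5 tokens: [NUM, STR, ID, ID, STR]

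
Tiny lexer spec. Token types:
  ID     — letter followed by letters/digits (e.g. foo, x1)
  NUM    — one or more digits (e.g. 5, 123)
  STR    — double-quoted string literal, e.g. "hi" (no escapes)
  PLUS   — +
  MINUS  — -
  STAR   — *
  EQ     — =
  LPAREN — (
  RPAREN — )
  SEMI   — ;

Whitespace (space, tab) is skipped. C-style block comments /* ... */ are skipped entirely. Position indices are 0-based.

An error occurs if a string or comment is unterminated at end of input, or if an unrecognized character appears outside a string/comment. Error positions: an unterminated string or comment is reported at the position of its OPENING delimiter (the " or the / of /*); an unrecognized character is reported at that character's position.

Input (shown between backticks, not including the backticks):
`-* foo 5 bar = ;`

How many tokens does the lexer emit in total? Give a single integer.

pos=0: emit MINUS '-'
pos=1: emit STAR '*'
pos=3: emit ID 'foo' (now at pos=6)
pos=7: emit NUM '5' (now at pos=8)
pos=9: emit ID 'bar' (now at pos=12)
pos=13: emit EQ '='
pos=15: emit SEMI ';'
DONE. 7 tokens: [MINUS, STAR, ID, NUM, ID, EQ, SEMI]

Answer: 7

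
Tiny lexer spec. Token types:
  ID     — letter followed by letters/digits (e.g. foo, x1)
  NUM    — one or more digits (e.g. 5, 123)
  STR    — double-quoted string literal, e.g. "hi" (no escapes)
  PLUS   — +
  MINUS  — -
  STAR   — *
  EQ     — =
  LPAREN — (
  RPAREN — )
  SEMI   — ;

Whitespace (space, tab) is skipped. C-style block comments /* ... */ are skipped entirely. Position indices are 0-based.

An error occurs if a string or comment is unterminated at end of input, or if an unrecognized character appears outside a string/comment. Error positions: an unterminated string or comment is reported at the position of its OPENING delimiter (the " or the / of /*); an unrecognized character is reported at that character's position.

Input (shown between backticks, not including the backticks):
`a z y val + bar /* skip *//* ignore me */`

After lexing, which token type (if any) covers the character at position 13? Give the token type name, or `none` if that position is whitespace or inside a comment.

Answer: ID

Derivation:
pos=0: emit ID 'a' (now at pos=1)
pos=2: emit ID 'z' (now at pos=3)
pos=4: emit ID 'y' (now at pos=5)
pos=6: emit ID 'val' (now at pos=9)
pos=10: emit PLUS '+'
pos=12: emit ID 'bar' (now at pos=15)
pos=16: enter COMMENT mode (saw '/*')
exit COMMENT mode (now at pos=26)
pos=26: enter COMMENT mode (saw '/*')
exit COMMENT mode (now at pos=41)
DONE. 6 tokens: [ID, ID, ID, ID, PLUS, ID]
Position 13: char is 'a' -> ID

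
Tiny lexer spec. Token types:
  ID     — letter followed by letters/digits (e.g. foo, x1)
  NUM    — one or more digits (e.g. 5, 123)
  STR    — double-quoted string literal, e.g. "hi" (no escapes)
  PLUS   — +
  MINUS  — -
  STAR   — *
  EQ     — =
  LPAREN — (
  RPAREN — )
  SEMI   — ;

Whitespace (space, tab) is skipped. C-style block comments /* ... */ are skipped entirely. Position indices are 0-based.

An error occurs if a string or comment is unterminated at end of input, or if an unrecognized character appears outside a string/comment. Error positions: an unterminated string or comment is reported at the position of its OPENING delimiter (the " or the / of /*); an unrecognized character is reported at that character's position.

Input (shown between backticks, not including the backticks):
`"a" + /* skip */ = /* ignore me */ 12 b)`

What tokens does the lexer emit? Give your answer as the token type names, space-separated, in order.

pos=0: enter STRING mode
pos=0: emit STR "a" (now at pos=3)
pos=4: emit PLUS '+'
pos=6: enter COMMENT mode (saw '/*')
exit COMMENT mode (now at pos=16)
pos=17: emit EQ '='
pos=19: enter COMMENT mode (saw '/*')
exit COMMENT mode (now at pos=34)
pos=35: emit NUM '12' (now at pos=37)
pos=38: emit ID 'b' (now at pos=39)
pos=39: emit RPAREN ')'
DONE. 6 tokens: [STR, PLUS, EQ, NUM, ID, RPAREN]

Answer: STR PLUS EQ NUM ID RPAREN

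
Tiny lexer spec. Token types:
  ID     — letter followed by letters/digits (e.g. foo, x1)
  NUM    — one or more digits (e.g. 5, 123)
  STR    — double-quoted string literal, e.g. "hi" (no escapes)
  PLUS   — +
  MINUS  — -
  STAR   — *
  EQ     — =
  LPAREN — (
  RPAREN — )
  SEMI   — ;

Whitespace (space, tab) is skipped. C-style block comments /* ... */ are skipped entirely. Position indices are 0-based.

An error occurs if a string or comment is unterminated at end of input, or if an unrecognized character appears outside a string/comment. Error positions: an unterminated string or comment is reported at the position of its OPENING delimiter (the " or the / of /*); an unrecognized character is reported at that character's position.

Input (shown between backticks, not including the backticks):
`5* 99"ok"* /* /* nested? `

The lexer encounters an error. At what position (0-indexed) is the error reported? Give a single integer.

pos=0: emit NUM '5' (now at pos=1)
pos=1: emit STAR '*'
pos=3: emit NUM '99' (now at pos=5)
pos=5: enter STRING mode
pos=5: emit STR "ok" (now at pos=9)
pos=9: emit STAR '*'
pos=11: enter COMMENT mode (saw '/*')
pos=11: ERROR — unterminated comment (reached EOF)

Answer: 11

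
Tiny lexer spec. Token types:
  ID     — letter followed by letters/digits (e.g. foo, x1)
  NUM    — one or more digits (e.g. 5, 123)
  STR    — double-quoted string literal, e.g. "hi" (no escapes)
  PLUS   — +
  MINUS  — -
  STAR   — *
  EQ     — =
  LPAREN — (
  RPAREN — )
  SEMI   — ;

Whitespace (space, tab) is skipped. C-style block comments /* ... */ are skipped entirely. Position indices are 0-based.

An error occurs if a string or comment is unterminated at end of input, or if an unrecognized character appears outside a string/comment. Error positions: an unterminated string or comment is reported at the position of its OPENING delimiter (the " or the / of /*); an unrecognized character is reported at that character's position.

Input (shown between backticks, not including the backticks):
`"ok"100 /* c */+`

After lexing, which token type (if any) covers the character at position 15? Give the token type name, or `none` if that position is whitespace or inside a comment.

pos=0: enter STRING mode
pos=0: emit STR "ok" (now at pos=4)
pos=4: emit NUM '100' (now at pos=7)
pos=8: enter COMMENT mode (saw '/*')
exit COMMENT mode (now at pos=15)
pos=15: emit PLUS '+'
DONE. 3 tokens: [STR, NUM, PLUS]
Position 15: char is '+' -> PLUS

Answer: PLUS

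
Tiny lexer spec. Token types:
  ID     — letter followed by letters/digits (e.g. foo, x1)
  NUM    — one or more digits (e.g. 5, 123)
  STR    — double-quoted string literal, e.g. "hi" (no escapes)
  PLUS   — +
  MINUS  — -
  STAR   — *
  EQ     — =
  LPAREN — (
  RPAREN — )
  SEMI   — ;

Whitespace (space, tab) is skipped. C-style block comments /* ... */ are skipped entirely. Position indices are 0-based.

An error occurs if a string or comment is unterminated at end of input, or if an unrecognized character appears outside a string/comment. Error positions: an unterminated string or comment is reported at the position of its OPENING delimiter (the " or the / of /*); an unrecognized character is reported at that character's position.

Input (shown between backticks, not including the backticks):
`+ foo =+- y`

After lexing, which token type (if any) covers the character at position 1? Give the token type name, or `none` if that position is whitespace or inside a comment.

Answer: none

Derivation:
pos=0: emit PLUS '+'
pos=2: emit ID 'foo' (now at pos=5)
pos=6: emit EQ '='
pos=7: emit PLUS '+'
pos=8: emit MINUS '-'
pos=10: emit ID 'y' (now at pos=11)
DONE. 6 tokens: [PLUS, ID, EQ, PLUS, MINUS, ID]
Position 1: char is ' ' -> none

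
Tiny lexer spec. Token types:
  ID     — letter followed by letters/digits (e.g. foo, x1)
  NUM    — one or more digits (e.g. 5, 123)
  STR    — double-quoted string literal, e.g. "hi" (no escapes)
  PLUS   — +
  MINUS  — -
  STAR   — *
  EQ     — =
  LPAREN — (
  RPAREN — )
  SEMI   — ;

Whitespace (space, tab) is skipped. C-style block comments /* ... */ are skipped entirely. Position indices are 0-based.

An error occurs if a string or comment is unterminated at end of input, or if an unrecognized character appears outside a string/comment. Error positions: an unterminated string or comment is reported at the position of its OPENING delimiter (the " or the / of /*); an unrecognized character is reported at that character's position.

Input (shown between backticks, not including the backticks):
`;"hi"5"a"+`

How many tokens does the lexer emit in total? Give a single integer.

Answer: 5

Derivation:
pos=0: emit SEMI ';'
pos=1: enter STRING mode
pos=1: emit STR "hi" (now at pos=5)
pos=5: emit NUM '5' (now at pos=6)
pos=6: enter STRING mode
pos=6: emit STR "a" (now at pos=9)
pos=9: emit PLUS '+'
DONE. 5 tokens: [SEMI, STR, NUM, STR, PLUS]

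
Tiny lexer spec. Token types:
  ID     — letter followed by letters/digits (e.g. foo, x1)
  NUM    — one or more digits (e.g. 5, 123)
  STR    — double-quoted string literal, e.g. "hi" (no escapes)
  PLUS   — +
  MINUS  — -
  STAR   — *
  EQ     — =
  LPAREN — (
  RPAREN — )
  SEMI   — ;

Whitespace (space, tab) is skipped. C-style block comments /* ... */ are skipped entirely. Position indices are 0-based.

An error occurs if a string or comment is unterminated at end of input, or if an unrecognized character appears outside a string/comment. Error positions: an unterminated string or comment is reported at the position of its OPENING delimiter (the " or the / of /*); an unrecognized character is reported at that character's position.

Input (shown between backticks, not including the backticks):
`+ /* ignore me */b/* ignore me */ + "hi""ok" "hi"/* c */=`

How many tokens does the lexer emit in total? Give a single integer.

Answer: 7

Derivation:
pos=0: emit PLUS '+'
pos=2: enter COMMENT mode (saw '/*')
exit COMMENT mode (now at pos=17)
pos=17: emit ID 'b' (now at pos=18)
pos=18: enter COMMENT mode (saw '/*')
exit COMMENT mode (now at pos=33)
pos=34: emit PLUS '+'
pos=36: enter STRING mode
pos=36: emit STR "hi" (now at pos=40)
pos=40: enter STRING mode
pos=40: emit STR "ok" (now at pos=44)
pos=45: enter STRING mode
pos=45: emit STR "hi" (now at pos=49)
pos=49: enter COMMENT mode (saw '/*')
exit COMMENT mode (now at pos=56)
pos=56: emit EQ '='
DONE. 7 tokens: [PLUS, ID, PLUS, STR, STR, STR, EQ]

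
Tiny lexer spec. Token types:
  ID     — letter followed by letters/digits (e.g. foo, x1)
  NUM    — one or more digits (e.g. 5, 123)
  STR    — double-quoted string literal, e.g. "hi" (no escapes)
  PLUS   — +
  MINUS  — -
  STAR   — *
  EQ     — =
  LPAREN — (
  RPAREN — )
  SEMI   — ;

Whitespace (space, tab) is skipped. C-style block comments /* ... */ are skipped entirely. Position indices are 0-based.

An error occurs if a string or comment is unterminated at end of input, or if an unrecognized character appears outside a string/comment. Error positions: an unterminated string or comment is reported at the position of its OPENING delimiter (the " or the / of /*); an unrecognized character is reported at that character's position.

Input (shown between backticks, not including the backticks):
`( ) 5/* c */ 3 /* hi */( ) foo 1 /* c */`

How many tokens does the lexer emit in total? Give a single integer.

pos=0: emit LPAREN '('
pos=2: emit RPAREN ')'
pos=4: emit NUM '5' (now at pos=5)
pos=5: enter COMMENT mode (saw '/*')
exit COMMENT mode (now at pos=12)
pos=13: emit NUM '3' (now at pos=14)
pos=15: enter COMMENT mode (saw '/*')
exit COMMENT mode (now at pos=23)
pos=23: emit LPAREN '('
pos=25: emit RPAREN ')'
pos=27: emit ID 'foo' (now at pos=30)
pos=31: emit NUM '1' (now at pos=32)
pos=33: enter COMMENT mode (saw '/*')
exit COMMENT mode (now at pos=40)
DONE. 8 tokens: [LPAREN, RPAREN, NUM, NUM, LPAREN, RPAREN, ID, NUM]

Answer: 8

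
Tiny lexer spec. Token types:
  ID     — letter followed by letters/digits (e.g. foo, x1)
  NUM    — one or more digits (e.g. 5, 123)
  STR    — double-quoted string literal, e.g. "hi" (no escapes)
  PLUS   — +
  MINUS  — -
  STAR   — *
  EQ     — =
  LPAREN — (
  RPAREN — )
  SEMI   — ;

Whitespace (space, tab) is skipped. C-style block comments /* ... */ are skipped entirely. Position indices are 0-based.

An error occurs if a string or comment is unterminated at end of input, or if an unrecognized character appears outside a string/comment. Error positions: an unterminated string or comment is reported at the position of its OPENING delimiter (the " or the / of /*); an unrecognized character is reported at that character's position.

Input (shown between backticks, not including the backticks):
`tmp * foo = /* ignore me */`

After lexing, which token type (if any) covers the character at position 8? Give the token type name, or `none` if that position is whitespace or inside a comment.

Answer: ID

Derivation:
pos=0: emit ID 'tmp' (now at pos=3)
pos=4: emit STAR '*'
pos=6: emit ID 'foo' (now at pos=9)
pos=10: emit EQ '='
pos=12: enter COMMENT mode (saw '/*')
exit COMMENT mode (now at pos=27)
DONE. 4 tokens: [ID, STAR, ID, EQ]
Position 8: char is 'o' -> ID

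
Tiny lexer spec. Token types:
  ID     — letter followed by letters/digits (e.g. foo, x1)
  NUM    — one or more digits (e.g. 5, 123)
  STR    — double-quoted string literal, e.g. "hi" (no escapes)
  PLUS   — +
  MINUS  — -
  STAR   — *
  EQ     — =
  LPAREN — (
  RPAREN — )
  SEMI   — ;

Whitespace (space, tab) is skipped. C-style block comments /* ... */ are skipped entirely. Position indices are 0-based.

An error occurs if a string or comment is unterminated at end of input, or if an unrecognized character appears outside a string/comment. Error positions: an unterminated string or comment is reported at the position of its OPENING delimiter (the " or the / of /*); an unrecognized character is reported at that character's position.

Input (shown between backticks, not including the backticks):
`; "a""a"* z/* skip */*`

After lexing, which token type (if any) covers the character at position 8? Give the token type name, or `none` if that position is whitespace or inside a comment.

Answer: STAR

Derivation:
pos=0: emit SEMI ';'
pos=2: enter STRING mode
pos=2: emit STR "a" (now at pos=5)
pos=5: enter STRING mode
pos=5: emit STR "a" (now at pos=8)
pos=8: emit STAR '*'
pos=10: emit ID 'z' (now at pos=11)
pos=11: enter COMMENT mode (saw '/*')
exit COMMENT mode (now at pos=21)
pos=21: emit STAR '*'
DONE. 6 tokens: [SEMI, STR, STR, STAR, ID, STAR]
Position 8: char is '*' -> STAR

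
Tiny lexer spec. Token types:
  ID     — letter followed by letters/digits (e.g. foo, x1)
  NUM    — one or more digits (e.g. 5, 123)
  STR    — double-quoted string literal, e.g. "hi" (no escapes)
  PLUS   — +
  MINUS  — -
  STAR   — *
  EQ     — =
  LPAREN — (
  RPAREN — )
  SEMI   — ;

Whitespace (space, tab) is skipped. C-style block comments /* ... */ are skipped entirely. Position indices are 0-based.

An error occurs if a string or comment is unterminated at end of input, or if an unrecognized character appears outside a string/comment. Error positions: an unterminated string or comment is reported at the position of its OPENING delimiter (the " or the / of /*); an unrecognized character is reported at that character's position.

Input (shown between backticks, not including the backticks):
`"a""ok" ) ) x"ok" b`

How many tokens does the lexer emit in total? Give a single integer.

pos=0: enter STRING mode
pos=0: emit STR "a" (now at pos=3)
pos=3: enter STRING mode
pos=3: emit STR "ok" (now at pos=7)
pos=8: emit RPAREN ')'
pos=10: emit RPAREN ')'
pos=12: emit ID 'x' (now at pos=13)
pos=13: enter STRING mode
pos=13: emit STR "ok" (now at pos=17)
pos=18: emit ID 'b' (now at pos=19)
DONE. 7 tokens: [STR, STR, RPAREN, RPAREN, ID, STR, ID]

Answer: 7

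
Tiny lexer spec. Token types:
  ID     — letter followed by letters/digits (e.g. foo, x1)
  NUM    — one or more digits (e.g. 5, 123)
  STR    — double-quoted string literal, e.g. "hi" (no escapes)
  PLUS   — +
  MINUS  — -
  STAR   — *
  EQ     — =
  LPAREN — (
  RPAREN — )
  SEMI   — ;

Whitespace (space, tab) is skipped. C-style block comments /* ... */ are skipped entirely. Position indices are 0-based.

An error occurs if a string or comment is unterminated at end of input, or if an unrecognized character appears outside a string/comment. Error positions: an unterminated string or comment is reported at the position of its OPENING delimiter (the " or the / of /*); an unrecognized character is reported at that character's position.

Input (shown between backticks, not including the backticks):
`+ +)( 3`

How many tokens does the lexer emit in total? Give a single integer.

pos=0: emit PLUS '+'
pos=2: emit PLUS '+'
pos=3: emit RPAREN ')'
pos=4: emit LPAREN '('
pos=6: emit NUM '3' (now at pos=7)
DONE. 5 tokens: [PLUS, PLUS, RPAREN, LPAREN, NUM]

Answer: 5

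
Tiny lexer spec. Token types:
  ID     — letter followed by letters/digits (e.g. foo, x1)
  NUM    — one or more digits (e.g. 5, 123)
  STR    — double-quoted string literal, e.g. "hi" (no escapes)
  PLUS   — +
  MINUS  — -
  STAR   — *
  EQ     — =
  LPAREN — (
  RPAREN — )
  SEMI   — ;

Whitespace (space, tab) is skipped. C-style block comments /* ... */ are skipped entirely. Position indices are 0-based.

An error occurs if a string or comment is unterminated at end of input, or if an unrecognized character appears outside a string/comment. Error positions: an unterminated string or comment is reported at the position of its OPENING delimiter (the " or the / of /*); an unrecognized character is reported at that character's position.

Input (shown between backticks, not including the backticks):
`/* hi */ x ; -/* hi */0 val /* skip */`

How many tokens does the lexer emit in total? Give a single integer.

pos=0: enter COMMENT mode (saw '/*')
exit COMMENT mode (now at pos=8)
pos=9: emit ID 'x' (now at pos=10)
pos=11: emit SEMI ';'
pos=13: emit MINUS '-'
pos=14: enter COMMENT mode (saw '/*')
exit COMMENT mode (now at pos=22)
pos=22: emit NUM '0' (now at pos=23)
pos=24: emit ID 'val' (now at pos=27)
pos=28: enter COMMENT mode (saw '/*')
exit COMMENT mode (now at pos=38)
DONE. 5 tokens: [ID, SEMI, MINUS, NUM, ID]

Answer: 5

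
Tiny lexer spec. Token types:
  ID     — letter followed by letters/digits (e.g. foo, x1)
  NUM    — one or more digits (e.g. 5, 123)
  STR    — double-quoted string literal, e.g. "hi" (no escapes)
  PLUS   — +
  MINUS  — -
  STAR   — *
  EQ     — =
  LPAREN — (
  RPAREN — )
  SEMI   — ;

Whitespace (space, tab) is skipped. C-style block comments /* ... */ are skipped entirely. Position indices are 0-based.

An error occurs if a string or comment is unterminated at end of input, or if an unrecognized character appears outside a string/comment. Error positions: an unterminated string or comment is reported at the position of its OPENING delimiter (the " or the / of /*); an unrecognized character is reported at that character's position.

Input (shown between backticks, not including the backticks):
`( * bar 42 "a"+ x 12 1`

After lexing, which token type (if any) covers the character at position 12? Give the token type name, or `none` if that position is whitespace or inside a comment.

pos=0: emit LPAREN '('
pos=2: emit STAR '*'
pos=4: emit ID 'bar' (now at pos=7)
pos=8: emit NUM '42' (now at pos=10)
pos=11: enter STRING mode
pos=11: emit STR "a" (now at pos=14)
pos=14: emit PLUS '+'
pos=16: emit ID 'x' (now at pos=17)
pos=18: emit NUM '12' (now at pos=20)
pos=21: emit NUM '1' (now at pos=22)
DONE. 9 tokens: [LPAREN, STAR, ID, NUM, STR, PLUS, ID, NUM, NUM]
Position 12: char is 'a' -> STR

Answer: STR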